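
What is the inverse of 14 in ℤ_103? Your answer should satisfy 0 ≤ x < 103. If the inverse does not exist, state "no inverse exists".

81

Extended Euclidean algorithm:
103 = 7*14 + 5
14 = 2*5 + 4
5 = 1*4 + 1
4 = 4*1 + 0
The gcd is 1. Working backward:
1 = 5 − 4
1 = −14 + 3·5
1 = 3·103 − 22·14
Hence 14⁻¹ ≡ -22 ≡ 81 (mod 103).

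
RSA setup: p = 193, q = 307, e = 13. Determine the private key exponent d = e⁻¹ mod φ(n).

φ(n) = (p−1)(q−1) = 192·306 = 58752.
Need d with 13·d ≡ 1 (mod 58752). Apply the extended Euclidean algorithm:
58752 = 4519×13 + 5
13 = 2×5 + 3
5 = 1×3 + 2
3 = 1×2 + 1
2 = 2×1 + 0
Back-substitute:
1 = 3 − 2
1 = −5 + 2·3
1 = 2·13 − 5·5
1 = −5·58752 + 22597·13
So 13·22597 ≡ 1 (mod 58752), hence d = 22597.

22597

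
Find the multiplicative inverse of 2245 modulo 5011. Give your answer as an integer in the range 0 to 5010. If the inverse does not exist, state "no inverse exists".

Extended Euclidean algorithm:
5011 = 2·2245 + 521
2245 = 4·521 + 161
521 = 3·161 + 38
161 = 4·38 + 9
38 = 4·9 + 2
9 = 4·2 + 1
2 = 2·1 + 0
Since gcd(2245, 5011) = 1, back-substitute to write 1 as a combination:
1 = 9 − 4·2
1 = −4·38 + 17·9
1 = 17·161 − 72·38
1 = −72·521 + 233·161
1 = 233·2245 − 1004·521
1 = −1004·5011 + 2241·2245
So 2245·2241 ≡ 1 (mod 5011).

2241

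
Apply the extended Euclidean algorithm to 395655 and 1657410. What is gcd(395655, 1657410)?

15

Apply Euclid's algorithm to 1657410 and 395655:
1657410 = 4·395655 + 74790
395655 = 5·74790 + 21705
74790 = 3·21705 + 9675
21705 = 2·9675 + 2355
9675 = 4·2355 + 255
2355 = 9·255 + 60
255 = 4·60 + 15
60 = 4·15 + 0
gcd(395655, 1657410) = 15.
Express as a combination:
15 = 255 − 4·60
15 = −4·2355 + 37·255
15 = 37·9675 − 152·2355
15 = −152·21705 + 341·9675
15 = 341·74790 − 1175·21705
15 = −1175·395655 + 6216·74790
15 = 6216·1657410 − 26039·395655
So 15 = (6216)·1657410 + (-26039)·395655.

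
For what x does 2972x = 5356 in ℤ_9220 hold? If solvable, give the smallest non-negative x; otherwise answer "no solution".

948

First find gcd(2972, 9220):
9220 = 3*2972 + 304
2972 = 9*304 + 236
304 = 1*236 + 68
236 = 3*68 + 32
68 = 2*32 + 4
32 = 8*4 + 0
gcd = 4 and 4 | 5356, so solutions exist. Divide through by 4: 743x ≡ 1339 (mod 2305).
Now find 743⁻¹ mod 2305:
2305 = 3·743 + 76
743 = 9·76 + 59
76 = 1·59 + 17
59 = 3·17 + 8
17 = 2·8 + 1
8 = 8·1 + 0
Back-substitute:
1 = 17 − 2·8
1 = −2·59 + 7·17
1 = 7·76 − 9·59
1 = −9·743 + 88·76
1 = 88·2305 − 273·743
So 743·(-273) ≡ 1 (mod 2305), i.e. 743⁻¹ ≡ 2032.
Then x ≡ 2032·1339 ≡ 948 (mod 2305); the smallest non-negative solution is x = 948.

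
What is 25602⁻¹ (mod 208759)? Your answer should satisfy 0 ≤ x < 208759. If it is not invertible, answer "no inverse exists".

Extended Euclidean algorithm:
208759 = 8*25602 + 3943
25602 = 6*3943 + 1944
3943 = 2*1944 + 55
1944 = 35*55 + 19
55 = 2*19 + 17
19 = 1*17 + 2
17 = 8*2 + 1
2 = 2*1 + 0
gcd = 1, so the inverse exists. Back-substitute:
1 = 17 − 8·2
1 = −8·19 + 9·17
1 = 9·55 − 26·19
1 = −26·1944 + 919·55
1 = 919·3943 − 1864·1944
1 = −1864·25602 + 12103·3943
1 = 12103·208759 − 98688·25602
Hence 25602⁻¹ ≡ -98688 ≡ 110071 (mod 208759).

110071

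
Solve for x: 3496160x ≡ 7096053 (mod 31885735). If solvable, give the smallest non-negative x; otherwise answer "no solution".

gcd(3496160, 31885735):
31885735 = 9×3496160 + 420295
3496160 = 8×420295 + 133800
420295 = 3×133800 + 18895
133800 = 7×18895 + 1535
18895 = 12×1535 + 475
1535 = 3×475 + 110
475 = 4×110 + 35
110 = 3×35 + 5
35 = 7×5 + 0
gcd = 5, but 5 ∤ 7096053, so the congruence has no solution.

no solution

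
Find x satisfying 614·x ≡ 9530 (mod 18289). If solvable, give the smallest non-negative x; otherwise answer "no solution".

First find gcd(614, 18289):
18289 = 29·614 + 483
614 = 1·483 + 131
483 = 3·131 + 90
131 = 1·90 + 41
90 = 2·41 + 8
41 = 5·8 + 1
8 = 8·1 + 0
gcd = 1, so a unique solution mod 18289 exists.
Back-substitute for the Bézout coefficients:
1 = 41 − 5·8
1 = −5·90 + 11·41
1 = 11·131 − 16·90
1 = −16·483 + 59·131
1 = 59·614 − 75·483
1 = −75·18289 + 2234·614
So 614·(2234) ≡ 1 (mod 18289), giving 614⁻¹ ≡ 2234.
x ≡ 614⁻¹·9530 ≡ 2234·9530 ≡ 1624 (mod 18289).

1624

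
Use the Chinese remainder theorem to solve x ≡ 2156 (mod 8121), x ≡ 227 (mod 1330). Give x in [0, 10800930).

Write x = 2156 + 8121·k. Then 8121·k ≡ 227 − 2156 ≡ 731 (mod 1330).
Need 8121⁻¹ mod 1330. Extended Euclid on (1330, 141):
1330 = 9·141 + 61
141 = 2·61 + 19
61 = 3·19 + 4
19 = 4·4 + 3
4 = 1·3 + 1
3 = 3·1 + 0
Back-substitute:
1 = 4 − 3
1 = −19 + 5·4
1 = 5·61 − 16·19
1 = −16·141 + 37·61
1 = 37·1330 − 349·141
8121⁻¹ ≡ 981 (mod 1330), so k ≡ 981·731 ≡ 241 (mod 1330).
x = 2156 + 8121·241 = 1959317.

1959317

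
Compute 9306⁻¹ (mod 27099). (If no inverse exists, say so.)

Euclidean algorithm on 27099, 9306:
27099 = 2×9306 + 8487
9306 = 1×8487 + 819
8487 = 10×819 + 297
819 = 2×297 + 225
297 = 1×225 + 72
225 = 3×72 + 9
72 = 8×9 + 0
gcd(9306, 27099) = 9 ≠ 1, so 9306 has no multiplicative inverse modulo 27099.

no inverse exists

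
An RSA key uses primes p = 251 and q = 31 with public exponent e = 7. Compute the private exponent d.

2143

φ(n) = (p−1)(q−1) = 250·30 = 7500.
Need d with 7·d ≡ 1 (mod 7500). Apply the extended Euclidean algorithm:
7500 = 1071*7 + 3
7 = 2*3 + 1
3 = 3*1 + 0
Back-substitute:
1 = 7 − 2·3
1 = −2·7500 + 2143·7
So 7·2143 ≡ 1 (mod 7500), hence d = 2143.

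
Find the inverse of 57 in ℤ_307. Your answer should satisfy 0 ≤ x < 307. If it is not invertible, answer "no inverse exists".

237

Run Euclid on (307, 57):
307 = 5*57 + 22
57 = 2*22 + 13
22 = 1*13 + 9
13 = 1*9 + 4
9 = 2*4 + 1
4 = 4*1 + 0
gcd = 1, so the inverse exists. Back-substitute:
1 = 9 − 2·4
1 = −2·13 + 3·9
1 = 3·22 − 5·13
1 = −5·57 + 13·22
1 = 13·307 − 70·57
Hence 57⁻¹ ≡ -70 ≡ 237 (mod 307).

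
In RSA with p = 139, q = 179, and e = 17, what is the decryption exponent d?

1445

φ(n) = (p−1)(q−1) = 138·178 = 24564.
Need d with 17·d ≡ 1 (mod 24564). Apply the extended Euclidean algorithm:
24564 = 1444·17 + 16
17 = 1·16 + 1
16 = 16·1 + 0
Back-substitute:
1 = 17 − 16
1 = −24564 + 1445·17
So 17·1445 ≡ 1 (mod 24564), hence d = 1445.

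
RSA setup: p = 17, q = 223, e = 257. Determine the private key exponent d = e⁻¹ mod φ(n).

φ(n) = (p−1)(q−1) = 16·222 = 3552.
Need d with 257·d ≡ 1 (mod 3552). Apply the extended Euclidean algorithm:
3552 = 13·257 + 211
257 = 1·211 + 46
211 = 4·46 + 27
46 = 1·27 + 19
27 = 1·19 + 8
19 = 2·8 + 3
8 = 2·3 + 2
3 = 1·2 + 1
2 = 2·1 + 0
Back-substitute:
1 = 3 − 2
1 = −8 + 3·3
1 = 3·19 − 7·8
1 = −7·27 + 10·19
1 = 10·46 − 17·27
1 = −17·211 + 78·46
1 = 78·257 − 95·211
1 = −95·3552 + 1313·257
So 257·1313 ≡ 1 (mod 3552), hence d = 1313.

1313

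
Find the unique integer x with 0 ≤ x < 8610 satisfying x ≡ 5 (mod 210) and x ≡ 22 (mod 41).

Write x = 5 + 210·k. Then 210·k ≡ 22 − 5 ≡ 17 (mod 41).
Need 210⁻¹ mod 41. Extended Euclid on (41, 5):
41 = 8×5 + 1
5 = 5×1 + 0
Back-substitute:
1 = 41 − 8·5
210⁻¹ ≡ 33 (mod 41), so k ≡ 33·17 ≡ 28 (mod 41).
x = 5 + 210·28 = 5885.

5885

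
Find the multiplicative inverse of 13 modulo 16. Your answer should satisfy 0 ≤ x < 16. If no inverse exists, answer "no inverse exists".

5

Extended Euclidean algorithm:
16 = 1×13 + 3
13 = 4×3 + 1
3 = 3×1 + 0
gcd = 1, so the inverse exists. Back-substitute:
1 = 13 − 4·3
1 = −4·16 + 5·13
So 13·5 ≡ 1 (mod 16).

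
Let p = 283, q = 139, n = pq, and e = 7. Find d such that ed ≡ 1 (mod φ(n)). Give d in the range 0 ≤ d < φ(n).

11119

φ(n) = (p−1)(q−1) = 282·138 = 38916.
Need d with 7·d ≡ 1 (mod 38916). Apply the extended Euclidean algorithm:
38916 = 5559·7 + 3
7 = 2·3 + 1
3 = 3·1 + 0
Back-substitute:
1 = 7 − 2·3
1 = −2·38916 + 11119·7
So 7·11119 ≡ 1 (mod 38916), hence d = 11119.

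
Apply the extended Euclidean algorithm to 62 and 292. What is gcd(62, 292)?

2

Apply Euclid's algorithm to 292 and 62:
292 = 4·62 + 44
62 = 1·44 + 18
44 = 2·18 + 8
18 = 2·8 + 2
8 = 4·2 + 0
gcd(62, 292) = 2.
Working backward:
2 = 18 − 2·8
2 = −2·44 + 5·18
2 = 5·62 − 7·44
2 = −7·292 + 33·62
So 2 = (-7)·292 + (33)·62.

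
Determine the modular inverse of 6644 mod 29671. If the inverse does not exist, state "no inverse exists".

6078

Run Euclid on (29671, 6644):
29671 = 4*6644 + 3095
6644 = 2*3095 + 454
3095 = 6*454 + 371
454 = 1*371 + 83
371 = 4*83 + 39
83 = 2*39 + 5
39 = 7*5 + 4
5 = 1*4 + 1
4 = 4*1 + 0
The gcd is 1. Working backward:
1 = 5 − 4
1 = −39 + 8·5
1 = 8·83 − 17·39
1 = −17·371 + 76·83
1 = 76·454 − 93·371
1 = −93·3095 + 634·454
1 = 634·6644 − 1361·3095
1 = −1361·29671 + 6078·6644
So 6644·6078 ≡ 1 (mod 29671).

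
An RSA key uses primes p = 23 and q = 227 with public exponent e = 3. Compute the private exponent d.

φ(n) = (p−1)(q−1) = 22·226 = 4972.
Need d with 3·d ≡ 1 (mod 4972). Apply the extended Euclidean algorithm:
4972 = 1657·3 + 1
3 = 3·1 + 0
Back-substitute:
1 = 4972 − 1657·3
So 3·(-1657) ≡ 1 (mod 4972), hence d ≡ -1657 ≡ 3315 (mod 4972).

3315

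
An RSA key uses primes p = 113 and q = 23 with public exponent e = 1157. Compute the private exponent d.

φ(n) = (p−1)(q−1) = 112·22 = 2464.
Need d with 1157·d ≡ 1 (mod 2464). Apply the extended Euclidean algorithm:
2464 = 2×1157 + 150
1157 = 7×150 + 107
150 = 1×107 + 43
107 = 2×43 + 21
43 = 2×21 + 1
21 = 21×1 + 0
Back-substitute:
1 = 43 − 2·21
1 = −2·107 + 5·43
1 = 5·150 − 7·107
1 = −7·1157 + 54·150
1 = 54·2464 − 115·1157
So 1157·(-115) ≡ 1 (mod 2464), hence d ≡ -115 ≡ 2349 (mod 2464).

2349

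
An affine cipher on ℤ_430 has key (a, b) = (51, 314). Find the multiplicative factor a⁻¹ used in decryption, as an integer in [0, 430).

371

gcd(430, 51) by repeated division:
430 = 8*51 + 22
51 = 2*22 + 7
22 = 3*7 + 1
7 = 7*1 + 0
The gcd is 1. Working backward:
1 = 22 − 3·7
1 = −3·51 + 7·22
1 = 7·430 − 59·51
So 51·(-59) ≡ 1 (mod 430), and -59 ≡ 371 (mod 430).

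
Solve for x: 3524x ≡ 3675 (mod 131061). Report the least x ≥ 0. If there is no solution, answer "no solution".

21609

First find gcd(3524, 131061):
131061 = 37×3524 + 673
3524 = 5×673 + 159
673 = 4×159 + 37
159 = 4×37 + 11
37 = 3×11 + 4
11 = 2×4 + 3
4 = 1×3 + 1
3 = 3×1 + 0
gcd = 1, so a unique solution mod 131061 exists.
Back-substitute for the Bézout coefficients:
1 = 4 − 3
1 = −11 + 3·4
1 = 3·37 − 10·11
1 = −10·159 + 43·37
1 = 43·673 − 182·159
1 = −182·3524 + 953·673
1 = 953·131061 − 35443·3524
So 3524·(-35443) ≡ 1 (mod 131061), giving 3524⁻¹ ≡ 95618.
x ≡ 3524⁻¹·3675 ≡ 95618·3675 ≡ 21609 (mod 131061).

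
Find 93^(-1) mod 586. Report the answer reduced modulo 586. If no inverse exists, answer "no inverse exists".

gcd(586, 93) by repeated division:
586 = 6×93 + 28
93 = 3×28 + 9
28 = 3×9 + 1
9 = 9×1 + 0
The gcd is 1. Working backward:
1 = 28 − 3·9
1 = −3·93 + 10·28
1 = 10·586 − 63·93
So 93·(-63) ≡ 1 (mod 586), and -63 ≡ 523 (mod 586).

523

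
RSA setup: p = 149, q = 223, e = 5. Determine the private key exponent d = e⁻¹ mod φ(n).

φ(n) = (p−1)(q−1) = 148·222 = 32856.
Need d with 5·d ≡ 1 (mod 32856). Apply the extended Euclidean algorithm:
32856 = 6571*5 + 1
5 = 5*1 + 0
Back-substitute:
1 = 32856 − 6571·5
So 5·(-6571) ≡ 1 (mod 32856), hence d ≡ -6571 ≡ 26285 (mod 32856).

26285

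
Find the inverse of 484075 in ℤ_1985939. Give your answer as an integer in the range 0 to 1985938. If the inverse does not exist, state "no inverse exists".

796472

gcd(1985939, 484075) by repeated division:
1985939 = 4·484075 + 49639
484075 = 9·49639 + 37324
49639 = 1·37324 + 12315
37324 = 3·12315 + 379
12315 = 32·379 + 187
379 = 2·187 + 5
187 = 37·5 + 2
5 = 2·2 + 1
2 = 2·1 + 0
gcd = 1, so the inverse exists. Back-substitute:
1 = 5 − 2·2
1 = −2·187 + 75·5
1 = 75·379 − 152·187
1 = −152·12315 + 4939·379
1 = 4939·37324 − 14969·12315
1 = −14969·49639 + 19908·37324
1 = 19908·484075 − 194141·49639
1 = −194141·1985939 + 796472·484075
So 484075·796472 ≡ 1 (mod 1985939).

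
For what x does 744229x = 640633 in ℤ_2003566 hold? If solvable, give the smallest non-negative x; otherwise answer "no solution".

1464515

First find gcd(744229, 2003566):
2003566 = 2*744229 + 515108
744229 = 1*515108 + 229121
515108 = 2*229121 + 56866
229121 = 4*56866 + 1657
56866 = 34*1657 + 528
1657 = 3*528 + 73
528 = 7*73 + 17
73 = 4*17 + 5
17 = 3*5 + 2
5 = 2*2 + 1
2 = 2*1 + 0
gcd = 1, so a unique solution mod 2003566 exists.
Back-substitute for the Bézout coefficients:
1 = 5 − 2·2
1 = −2·17 + 7·5
1 = 7·73 − 30·17
1 = −30·528 + 217·73
1 = 217·1657 − 681·528
1 = −681·56866 + 23371·1657
1 = 23371·229121 − 94165·56866
1 = −94165·515108 + 211701·229121
1 = 211701·744229 − 305866·515108
1 = −305866·2003566 + 823433·744229
So 744229·(823433) ≡ 1 (mod 2003566), giving 744229⁻¹ ≡ 823433.
x ≡ 744229⁻¹·640633 ≡ 823433·640633 ≡ 1464515 (mod 2003566).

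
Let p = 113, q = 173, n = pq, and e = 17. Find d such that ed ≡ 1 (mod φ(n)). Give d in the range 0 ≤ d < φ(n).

12465

φ(n) = (p−1)(q−1) = 112·172 = 19264.
Need d with 17·d ≡ 1 (mod 19264). Apply the extended Euclidean algorithm:
19264 = 1133·17 + 3
17 = 5·3 + 2
3 = 1·2 + 1
2 = 2·1 + 0
Back-substitute:
1 = 3 − 2
1 = −17 + 6·3
1 = 6·19264 − 6799·17
So 17·(-6799) ≡ 1 (mod 19264), hence d ≡ -6799 ≡ 12465 (mod 19264).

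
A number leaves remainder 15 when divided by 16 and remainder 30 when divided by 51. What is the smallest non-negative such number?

591

Write x = 15 + 16·k. Then 16·k ≡ 30 − 15 ≡ 15 (mod 51).
Need 16⁻¹ mod 51. Extended Euclid on (51, 16):
51 = 3×16 + 3
16 = 5×3 + 1
3 = 3×1 + 0
Back-substitute:
1 = 16 − 5·3
1 = −5·51 + 16·16
16⁻¹ ≡ 16 (mod 51), so k ≡ 16·15 ≡ 36 (mod 51).
x = 15 + 16·36 = 591.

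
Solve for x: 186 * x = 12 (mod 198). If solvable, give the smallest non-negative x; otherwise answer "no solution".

First find gcd(186, 198):
198 = 1·186 + 12
186 = 15·12 + 6
12 = 2·6 + 0
gcd = 6 and 6 | 12, so solutions exist. Divide through by 6: 31x ≡ 2 (mod 33).
Now find 31⁻¹ mod 33:
33 = 1·31 + 2
31 = 15·2 + 1
2 = 2·1 + 0
Back-substitute:
1 = 31 − 15·2
1 = −15·33 + 16·31
So 31⁻¹ ≡ 16 (mod 33).
Then x ≡ 16·2 ≡ 32 (mod 33); the smallest non-negative solution is x = 32.

32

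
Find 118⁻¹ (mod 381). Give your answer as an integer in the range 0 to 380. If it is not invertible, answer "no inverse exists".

Extended Euclidean algorithm:
381 = 3*118 + 27
118 = 4*27 + 10
27 = 2*10 + 7
10 = 1*7 + 3
7 = 2*3 + 1
3 = 3*1 + 0
gcd = 1, so the inverse exists. Back-substitute:
1 = 7 − 2·3
1 = −2·10 + 3·7
1 = 3·27 − 8·10
1 = −8·118 + 35·27
1 = 35·381 − 113·118
Hence 118⁻¹ ≡ -113 ≡ 268 (mod 381).

268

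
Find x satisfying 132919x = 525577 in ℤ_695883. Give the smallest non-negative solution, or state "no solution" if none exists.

265009

First find gcd(132919, 695883):
695883 = 5*132919 + 31288
132919 = 4*31288 + 7767
31288 = 4*7767 + 220
7767 = 35*220 + 67
220 = 3*67 + 19
67 = 3*19 + 10
19 = 1*10 + 9
10 = 1*9 + 1
9 = 9*1 + 0
gcd = 1, so a unique solution mod 695883 exists.
Back-substitute for the Bézout coefficients:
1 = 10 − 9
1 = −19 + 2·10
1 = 2·67 − 7·19
1 = −7·220 + 23·67
1 = 23·7767 − 812·220
1 = −812·31288 + 3271·7767
1 = 3271·132919 − 13896·31288
1 = −13896·695883 + 72751·132919
So 132919·(72751) ≡ 1 (mod 695883), giving 132919⁻¹ ≡ 72751.
x ≡ 132919⁻¹·525577 ≡ 72751·525577 ≡ 265009 (mod 695883).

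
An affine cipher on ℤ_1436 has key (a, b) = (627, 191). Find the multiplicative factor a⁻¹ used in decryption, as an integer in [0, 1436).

gcd(1436, 627) by repeated division:
1436 = 2×627 + 182
627 = 3×182 + 81
182 = 2×81 + 20
81 = 4×20 + 1
20 = 20×1 + 0
The gcd is 1. Working backward:
1 = 81 − 4·20
1 = −4·182 + 9·81
1 = 9·627 − 31·182
1 = −31·1436 + 71·627
So 627·71 ≡ 1 (mod 1436).

71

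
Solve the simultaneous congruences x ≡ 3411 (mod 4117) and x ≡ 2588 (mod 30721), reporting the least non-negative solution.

103286590

Write x = 3411 + 4117·k. Then 4117·k ≡ 2588 − 3411 ≡ 29898 (mod 30721).
Need 4117⁻¹ mod 30721. Extended Euclid on (30721, 4117):
30721 = 7×4117 + 1902
4117 = 2×1902 + 313
1902 = 6×313 + 24
313 = 13×24 + 1
24 = 24×1 + 0
Back-substitute:
1 = 313 − 13·24
1 = −13·1902 + 79·313
1 = 79·4117 − 171·1902
1 = −171·30721 + 1276·4117
4117⁻¹ ≡ 1276 (mod 30721), so k ≡ 1276·29898 ≡ 25087 (mod 30721).
x = 3411 + 4117·25087 = 103286590.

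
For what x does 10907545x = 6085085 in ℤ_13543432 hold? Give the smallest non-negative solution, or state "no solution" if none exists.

First find gcd(10907545, 13543432):
13543432 = 1*10907545 + 2635887
10907545 = 4*2635887 + 363997
2635887 = 7*363997 + 87908
363997 = 4*87908 + 12365
87908 = 7*12365 + 1353
12365 = 9*1353 + 188
1353 = 7*188 + 37
188 = 5*37 + 3
37 = 12*3 + 1
3 = 3*1 + 0
gcd = 1, so a unique solution mod 13543432 exists.
Back-substitute for the Bézout coefficients:
1 = 37 − 12·3
1 = −12·188 + 61·37
1 = 61·1353 − 439·188
1 = −439·12365 + 4012·1353
1 = 4012·87908 − 28523·12365
1 = −28523·363997 + 118104·87908
1 = 118104·2635887 − 855251·363997
1 = −855251·10907545 + 3539108·2635887
1 = 3539108·13543432 − 4394359·10907545
So 10907545·(-4394359) ≡ 1 (mod 13543432), giving 10907545⁻¹ ≡ 9149073.
x ≡ 10907545⁻¹·6085085 ≡ 9149073·6085085 ≡ 9301261 (mod 13543432).

9301261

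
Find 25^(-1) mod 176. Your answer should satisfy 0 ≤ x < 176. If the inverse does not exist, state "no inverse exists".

169

Extended Euclidean algorithm:
176 = 7×25 + 1
25 = 25×1 + 0
gcd = 1, so the inverse exists. Back-substitute:
1 = 176 − 7·25
So 25·(-7) ≡ 1 (mod 176), and -7 ≡ 169 (mod 176).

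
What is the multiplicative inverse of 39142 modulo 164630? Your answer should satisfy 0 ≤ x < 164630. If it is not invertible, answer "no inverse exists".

Euclidean algorithm on 164630, 39142:
164630 = 4×39142 + 8062
39142 = 4×8062 + 6894
8062 = 1×6894 + 1168
6894 = 5×1168 + 1054
1168 = 1×1054 + 114
1054 = 9×114 + 28
114 = 4×28 + 2
28 = 14×2 + 0
Since gcd = 2 > 1, 39142 is not a unit mod 164630.

no inverse exists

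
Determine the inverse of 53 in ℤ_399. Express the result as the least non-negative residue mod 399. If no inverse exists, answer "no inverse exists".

Extended Euclidean algorithm:
399 = 7*53 + 28
53 = 1*28 + 25
28 = 1*25 + 3
25 = 8*3 + 1
3 = 3*1 + 0
gcd = 1, so the inverse exists. Back-substitute:
1 = 25 − 8·3
1 = −8·28 + 9·25
1 = 9·53 − 17·28
1 = −17·399 + 128·53
So 53·128 ≡ 1 (mod 399).

128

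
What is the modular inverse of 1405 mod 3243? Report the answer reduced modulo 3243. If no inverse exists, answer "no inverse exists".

gcd(3243, 1405) by repeated division:
3243 = 2×1405 + 433
1405 = 3×433 + 106
433 = 4×106 + 9
106 = 11×9 + 7
9 = 1×7 + 2
7 = 3×2 + 1
2 = 2×1 + 0
The gcd is 1. Working backward:
1 = 7 − 3·2
1 = −3·9 + 4·7
1 = 4·106 − 47·9
1 = −47·433 + 192·106
1 = 192·1405 − 623·433
1 = −623·3243 + 1438·1405
So 1405·1438 ≡ 1 (mod 3243).

1438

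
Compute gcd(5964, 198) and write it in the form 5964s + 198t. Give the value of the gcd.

Euclidean algorithm:
5964 = 30×198 + 24
198 = 8×24 + 6
24 = 4×6 + 0
gcd(5964, 198) = 6.
Back-substituting:
6 = 198 − 8·24
6 = −8·5964 + 241·198
So 6 = (-8)·5964 + (241)·198.

6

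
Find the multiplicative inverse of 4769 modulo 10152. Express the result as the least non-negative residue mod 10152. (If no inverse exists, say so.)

Apply the Euclidean algorithm to 10152 and 4769:
10152 = 2·4769 + 614
4769 = 7·614 + 471
614 = 1·471 + 143
471 = 3·143 + 42
143 = 3·42 + 17
42 = 2·17 + 8
17 = 2·8 + 1
8 = 8·1 + 0
gcd = 1, so the inverse exists. Back-substitute:
1 = 17 − 2·8
1 = −2·42 + 5·17
1 = 5·143 − 17·42
1 = −17·471 + 56·143
1 = 56·614 − 73·471
1 = −73·4769 + 567·614
1 = 567·10152 − 1207·4769
Thus 4769·(-1207) ≡ 1 (mod 10152); reducing, -1207 mod 10152 = 8945.

8945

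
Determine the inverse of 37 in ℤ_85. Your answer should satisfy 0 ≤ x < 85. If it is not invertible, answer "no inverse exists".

23

Run Euclid on (85, 37):
85 = 2·37 + 11
37 = 3·11 + 4
11 = 2·4 + 3
4 = 1·3 + 1
3 = 3·1 + 0
gcd = 1, so the inverse exists. Back-substitute:
1 = 4 − 3
1 = −11 + 3·4
1 = 3·37 − 10·11
1 = −10·85 + 23·37
So 37·23 ≡ 1 (mod 85).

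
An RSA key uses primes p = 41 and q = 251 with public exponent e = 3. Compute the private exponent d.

6667

φ(n) = (p−1)(q−1) = 40·250 = 10000.
Need d with 3·d ≡ 1 (mod 10000). Apply the extended Euclidean algorithm:
10000 = 3333·3 + 1
3 = 3·1 + 0
Back-substitute:
1 = 10000 − 3333·3
So 3·(-3333) ≡ 1 (mod 10000), hence d ≡ -3333 ≡ 6667 (mod 10000).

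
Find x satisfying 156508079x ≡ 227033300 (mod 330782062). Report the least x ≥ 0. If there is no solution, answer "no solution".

14291788

First find gcd(156508079, 330782062):
330782062 = 2·156508079 + 17765904
156508079 = 8·17765904 + 14380847
17765904 = 1·14380847 + 3385057
14380847 = 4·3385057 + 840619
3385057 = 4·840619 + 22581
840619 = 37·22581 + 5122
22581 = 4·5122 + 2093
5122 = 2·2093 + 936
2093 = 2·936 + 221
936 = 4·221 + 52
221 = 4·52 + 13
52 = 4·13 + 0
gcd = 13 and 13 | 227033300, so solutions exist. Divide through by 13: 12039083x ≡ 17464100 (mod 25444774).
Now find 12039083⁻¹ mod 25444774:
25444774 = 2·12039083 + 1366608
12039083 = 8·1366608 + 1106219
1366608 = 1·1106219 + 260389
1106219 = 4·260389 + 64663
260389 = 4·64663 + 1737
64663 = 37·1737 + 394
1737 = 4·394 + 161
394 = 2·161 + 72
161 = 2·72 + 17
72 = 4·17 + 4
17 = 4·4 + 1
4 = 4·1 + 0
Back-substitute:
1 = 17 − 4·4
1 = −4·72 + 17·17
1 = 17·161 − 38·72
1 = −38·394 + 93·161
1 = 93·1737 − 410·394
1 = −410·64663 + 15263·1737
1 = 15263·260389 − 61462·64663
1 = −61462·1106219 + 261111·260389
1 = 261111·1366608 − 322573·1106219
1 = −322573·12039083 + 2841695·1366608
1 = 2841695·25444774 − 6005963·12039083
So 12039083·(-6005963) ≡ 1 (mod 25444774), i.e. 12039083⁻¹ ≡ 19438811.
Then x ≡ 19438811·17464100 ≡ 14291788 (mod 25444774); the smallest non-negative solution is x = 14291788.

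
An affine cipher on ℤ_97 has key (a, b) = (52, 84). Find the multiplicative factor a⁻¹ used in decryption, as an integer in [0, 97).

Run Euclid on (97, 52):
97 = 1*52 + 45
52 = 1*45 + 7
45 = 6*7 + 3
7 = 2*3 + 1
3 = 3*1 + 0
Since gcd(52, 97) = 1, back-substitute to write 1 as a combination:
1 = 7 − 2·3
1 = −2·45 + 13·7
1 = 13·52 − 15·45
1 = −15·97 + 28·52
So 52·28 ≡ 1 (mod 97).

28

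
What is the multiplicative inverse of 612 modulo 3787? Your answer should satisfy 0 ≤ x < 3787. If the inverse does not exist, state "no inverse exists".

922

Run Euclid on (3787, 612):
3787 = 6×612 + 115
612 = 5×115 + 37
115 = 3×37 + 4
37 = 9×4 + 1
4 = 4×1 + 0
The gcd is 1. Working backward:
1 = 37 − 9·4
1 = −9·115 + 28·37
1 = 28·612 − 149·115
1 = −149·3787 + 922·612
So 612·922 ≡ 1 (mod 3787).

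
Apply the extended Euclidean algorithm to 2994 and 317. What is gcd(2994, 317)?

1

Repeated division:
2994 = 9×317 + 141
317 = 2×141 + 35
141 = 4×35 + 1
35 = 35×1 + 0
gcd(2994, 317) = 1.
Working backward:
1 = 141 − 4·35
1 = −4·317 + 9·141
1 = 9·2994 − 85·317
So 1 = (9)·2994 + (-85)·317.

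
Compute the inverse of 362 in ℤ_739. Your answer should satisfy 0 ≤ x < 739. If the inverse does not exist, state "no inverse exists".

394

Apply the Euclidean algorithm to 739 and 362:
739 = 2*362 + 15
362 = 24*15 + 2
15 = 7*2 + 1
2 = 2*1 + 0
The gcd is 1. Working backward:
1 = 15 − 7·2
1 = −7·362 + 169·15
1 = 169·739 − 345·362
Thus 362·(-345) ≡ 1 (mod 739); reducing, -345 mod 739 = 394.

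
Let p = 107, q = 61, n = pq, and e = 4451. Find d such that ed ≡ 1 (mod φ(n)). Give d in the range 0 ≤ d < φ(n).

4451

φ(n) = (p−1)(q−1) = 106·60 = 6360.
Need d with 4451·d ≡ 1 (mod 6360). Apply the extended Euclidean algorithm:
6360 = 1*4451 + 1909
4451 = 2*1909 + 633
1909 = 3*633 + 10
633 = 63*10 + 3
10 = 3*3 + 1
3 = 3*1 + 0
Back-substitute:
1 = 10 − 3·3
1 = −3·633 + 190·10
1 = 190·1909 − 573·633
1 = −573·4451 + 1336·1909
1 = 1336·6360 − 1909·4451
So 4451·(-1909) ≡ 1 (mod 6360), hence d ≡ -1909 ≡ 4451 (mod 6360).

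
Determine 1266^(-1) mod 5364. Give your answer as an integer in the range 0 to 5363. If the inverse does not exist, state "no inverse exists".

Euclidean algorithm on 5364, 1266:
5364 = 4×1266 + 300
1266 = 4×300 + 66
300 = 4×66 + 36
66 = 1×36 + 30
36 = 1×30 + 6
30 = 5×6 + 0
Since gcd = 6 > 1, 1266 is not a unit mod 5364.

no inverse exists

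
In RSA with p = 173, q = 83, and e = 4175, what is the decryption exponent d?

527

φ(n) = (p−1)(q−1) = 172·82 = 14104.
Need d with 4175·d ≡ 1 (mod 14104). Apply the extended Euclidean algorithm:
14104 = 3×4175 + 1579
4175 = 2×1579 + 1017
1579 = 1×1017 + 562
1017 = 1×562 + 455
562 = 1×455 + 107
455 = 4×107 + 27
107 = 3×27 + 26
27 = 1×26 + 1
26 = 26×1 + 0
Back-substitute:
1 = 27 − 26
1 = −107 + 4·27
1 = 4·455 − 17·107
1 = −17·562 + 21·455
1 = 21·1017 − 38·562
1 = −38·1579 + 59·1017
1 = 59·4175 − 156·1579
1 = −156·14104 + 527·4175
So 4175·527 ≡ 1 (mod 14104), hence d = 527.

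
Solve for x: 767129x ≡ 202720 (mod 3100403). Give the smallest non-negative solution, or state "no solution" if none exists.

2427345

First find gcd(767129, 3100403):
3100403 = 4×767129 + 31887
767129 = 24×31887 + 1841
31887 = 17×1841 + 590
1841 = 3×590 + 71
590 = 8×71 + 22
71 = 3×22 + 5
22 = 4×5 + 2
5 = 2×2 + 1
2 = 2×1 + 0
gcd = 1, so a unique solution mod 3100403 exists.
Back-substitute for the Bézout coefficients:
1 = 5 − 2·2
1 = −2·22 + 9·5
1 = 9·71 − 29·22
1 = −29·590 + 241·71
1 = 241·1841 − 752·590
1 = −752·31887 + 13025·1841
1 = 13025·767129 − 313352·31887
1 = −313352·3100403 + 1266433·767129
So 767129·(1266433) ≡ 1 (mod 3100403), giving 767129⁻¹ ≡ 1266433.
x ≡ 767129⁻¹·202720 ≡ 1266433·202720 ≡ 2427345 (mod 3100403).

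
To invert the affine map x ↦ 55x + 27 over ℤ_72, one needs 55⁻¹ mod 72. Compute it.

55

Extended Euclidean algorithm:
72 = 1×55 + 17
55 = 3×17 + 4
17 = 4×4 + 1
4 = 4×1 + 0
The gcd is 1. Working backward:
1 = 17 − 4·4
1 = −4·55 + 13·17
1 = 13·72 − 17·55
So 55·(-17) ≡ 1 (mod 72), and -17 ≡ 55 (mod 72).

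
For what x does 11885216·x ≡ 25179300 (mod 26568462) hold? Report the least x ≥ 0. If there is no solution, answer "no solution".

5601471

First find gcd(11885216, 26568462):
26568462 = 2×11885216 + 2798030
11885216 = 4×2798030 + 693096
2798030 = 4×693096 + 25646
693096 = 27×25646 + 654
25646 = 39×654 + 140
654 = 4×140 + 94
140 = 1×94 + 46
94 = 2×46 + 2
46 = 23×2 + 0
gcd = 2 and 2 | 25179300, so solutions exist. Divide through by 2: 5942608x ≡ 12589650 (mod 13284231).
Now find 5942608⁻¹ mod 13284231:
13284231 = 2*5942608 + 1399015
5942608 = 4*1399015 + 346548
1399015 = 4*346548 + 12823
346548 = 27*12823 + 327
12823 = 39*327 + 70
327 = 4*70 + 47
70 = 1*47 + 23
47 = 2*23 + 1
23 = 23*1 + 0
Back-substitute:
1 = 47 − 2·23
1 = −2·70 + 3·47
1 = 3·327 − 14·70
1 = −14·12823 + 549·327
1 = 549·346548 − 14837·12823
1 = −14837·1399015 + 59897·346548
1 = 59897·5942608 − 254425·1399015
1 = −254425·13284231 + 568747·5942608
So 5942608⁻¹ ≡ 568747 (mod 13284231).
Then x ≡ 568747·12589650 ≡ 5601471 (mod 13284231); the smallest non-negative solution is x = 5601471.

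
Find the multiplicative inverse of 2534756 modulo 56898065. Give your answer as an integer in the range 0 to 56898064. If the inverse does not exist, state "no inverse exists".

no inverse exists

Euclidean algorithm on 56898065, 2534756:
56898065 = 22*2534756 + 1133433
2534756 = 2*1133433 + 267890
1133433 = 4*267890 + 61873
267890 = 4*61873 + 20398
61873 = 3*20398 + 679
20398 = 30*679 + 28
679 = 24*28 + 7
28 = 4*7 + 0
gcd(2534756, 56898065) = 7 ≠ 1, so 2534756 has no multiplicative inverse modulo 56898065.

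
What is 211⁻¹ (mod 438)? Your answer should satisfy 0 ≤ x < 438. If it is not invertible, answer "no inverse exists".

Run Euclid on (438, 211):
438 = 2×211 + 16
211 = 13×16 + 3
16 = 5×3 + 1
3 = 3×1 + 0
gcd = 1, so the inverse exists. Back-substitute:
1 = 16 − 5·3
1 = −5·211 + 66·16
1 = 66·438 − 137·211
Thus 211·(-137) ≡ 1 (mod 438); reducing, -137 mod 438 = 301.

301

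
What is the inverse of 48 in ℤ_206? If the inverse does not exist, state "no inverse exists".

no inverse exists

Euclidean algorithm on 206, 48:
206 = 4*48 + 14
48 = 3*14 + 6
14 = 2*6 + 2
6 = 3*2 + 0
gcd(48, 206) = 2 ≠ 1, so 48 has no multiplicative inverse modulo 206.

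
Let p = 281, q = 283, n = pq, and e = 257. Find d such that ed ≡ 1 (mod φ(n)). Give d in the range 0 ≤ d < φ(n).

60833

φ(n) = (p−1)(q−1) = 280·282 = 78960.
Need d with 257·d ≡ 1 (mod 78960). Apply the extended Euclidean algorithm:
78960 = 307·257 + 61
257 = 4·61 + 13
61 = 4·13 + 9
13 = 1·9 + 4
9 = 2·4 + 1
4 = 4·1 + 0
Back-substitute:
1 = 9 − 2·4
1 = −2·13 + 3·9
1 = 3·61 − 14·13
1 = −14·257 + 59·61
1 = 59·78960 − 18127·257
So 257·(-18127) ≡ 1 (mod 78960), hence d ≡ -18127 ≡ 60833 (mod 78960).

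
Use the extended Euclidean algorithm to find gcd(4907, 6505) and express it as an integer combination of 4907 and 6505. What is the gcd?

Euclidean algorithm:
6505 = 1·4907 + 1598
4907 = 3·1598 + 113
1598 = 14·113 + 16
113 = 7·16 + 1
16 = 16·1 + 0
gcd(4907, 6505) = 1.
Working backward:
1 = 113 − 7·16
1 = −7·1598 + 99·113
1 = 99·4907 − 304·1598
1 = −304·6505 + 403·4907
So 1 = (-304)·6505 + (403)·4907.

1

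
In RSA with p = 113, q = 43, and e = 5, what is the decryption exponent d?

φ(n) = (p−1)(q−1) = 112·42 = 4704.
Need d with 5·d ≡ 1 (mod 4704). Apply the extended Euclidean algorithm:
4704 = 940·5 + 4
5 = 1·4 + 1
4 = 4·1 + 0
Back-substitute:
1 = 5 − 4
1 = −4704 + 941·5
So 5·941 ≡ 1 (mod 4704), hence d = 941.

941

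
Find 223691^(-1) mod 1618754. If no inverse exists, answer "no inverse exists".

Apply the Euclidean algorithm to 1618754 and 223691:
1618754 = 7·223691 + 52917
223691 = 4·52917 + 12023
52917 = 4·12023 + 4825
12023 = 2·4825 + 2373
4825 = 2·2373 + 79
2373 = 30·79 + 3
79 = 26·3 + 1
3 = 3·1 + 0
gcd = 1, so the inverse exists. Back-substitute:
1 = 79 − 26·3
1 = −26·2373 + 781·79
1 = 781·4825 − 1588·2373
1 = −1588·12023 + 3957·4825
1 = 3957·52917 − 17416·12023
1 = −17416·223691 + 73621·52917
1 = 73621·1618754 − 532763·223691
Hence 223691⁻¹ ≡ -532763 ≡ 1085991 (mod 1618754).

1085991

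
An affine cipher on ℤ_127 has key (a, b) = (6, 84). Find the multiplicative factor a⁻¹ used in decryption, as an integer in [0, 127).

106

Run Euclid on (127, 6):
127 = 21×6 + 1
6 = 6×1 + 0
Since gcd(6, 127) = 1, back-substitute to write 1 as a combination:
1 = 127 − 21·6
So 6·(-21) ≡ 1 (mod 127), and -21 ≡ 106 (mod 127).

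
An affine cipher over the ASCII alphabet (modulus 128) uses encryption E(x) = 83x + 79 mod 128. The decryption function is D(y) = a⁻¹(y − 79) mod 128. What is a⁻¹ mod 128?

Run Euclid on (128, 83):
128 = 1×83 + 45
83 = 1×45 + 38
45 = 1×38 + 7
38 = 5×7 + 3
7 = 2×3 + 1
3 = 3×1 + 0
gcd = 1, so the inverse exists. Back-substitute:
1 = 7 − 2·3
1 = −2·38 + 11·7
1 = 11·45 − 13·38
1 = −13·83 + 24·45
1 = 24·128 − 37·83
So 83·(-37) ≡ 1 (mod 128), and -37 ≡ 91 (mod 128).

91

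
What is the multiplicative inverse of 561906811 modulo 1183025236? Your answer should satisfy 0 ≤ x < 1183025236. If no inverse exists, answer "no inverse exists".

Extended Euclidean algorithm:
1183025236 = 2×561906811 + 59211614
561906811 = 9×59211614 + 29002285
59211614 = 2×29002285 + 1207044
29002285 = 24×1207044 + 33229
1207044 = 36×33229 + 10800
33229 = 3×10800 + 829
10800 = 13×829 + 23
829 = 36×23 + 1
23 = 23×1 + 0
gcd = 1, so the inverse exists. Back-substitute:
1 = 829 − 36·23
1 = −36·10800 + 469·829
1 = 469·33229 − 1443·10800
1 = −1443·1207044 + 52417·33229
1 = 52417·29002285 − 1259451·1207044
1 = −1259451·59211614 + 2571319·29002285
1 = 2571319·561906811 − 24401322·59211614
1 = −24401322·1183025236 + 51373963·561906811
So 561906811·51373963 ≡ 1 (mod 1183025236).

51373963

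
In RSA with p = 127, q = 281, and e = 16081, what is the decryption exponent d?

11281

φ(n) = (p−1)(q−1) = 126·280 = 35280.
Need d with 16081·d ≡ 1 (mod 35280). Apply the extended Euclidean algorithm:
35280 = 2·16081 + 3118
16081 = 5·3118 + 491
3118 = 6·491 + 172
491 = 2·172 + 147
172 = 1·147 + 25
147 = 5·25 + 22
25 = 1·22 + 3
22 = 7·3 + 1
3 = 3·1 + 0
Back-substitute:
1 = 22 − 7·3
1 = −7·25 + 8·22
1 = 8·147 − 47·25
1 = −47·172 + 55·147
1 = 55·491 − 157·172
1 = −157·3118 + 997·491
1 = 997·16081 − 5142·3118
1 = −5142·35280 + 11281·16081
So 16081·11281 ≡ 1 (mod 35280), hence d = 11281.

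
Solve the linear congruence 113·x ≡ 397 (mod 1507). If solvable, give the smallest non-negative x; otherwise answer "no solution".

First find gcd(113, 1507):
1507 = 13×113 + 38
113 = 2×38 + 37
38 = 1×37 + 1
37 = 37×1 + 0
gcd = 1, so a unique solution mod 1507 exists.
Back-substitute for the Bézout coefficients:
1 = 38 − 37
1 = −113 + 3·38
1 = 3·1507 − 40·113
So 113·(-40) ≡ 1 (mod 1507), giving 113⁻¹ ≡ 1467.
x ≡ 113⁻¹·397 ≡ 1467·397 ≡ 697 (mod 1507).

697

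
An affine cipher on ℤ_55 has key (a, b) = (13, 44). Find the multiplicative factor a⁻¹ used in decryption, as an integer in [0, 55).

17

Apply the Euclidean algorithm to 55 and 13:
55 = 4*13 + 3
13 = 4*3 + 1
3 = 3*1 + 0
Since gcd(13, 55) = 1, back-substitute to write 1 as a combination:
1 = 13 − 4·3
1 = −4·55 + 17·13
So 13·17 ≡ 1 (mod 55).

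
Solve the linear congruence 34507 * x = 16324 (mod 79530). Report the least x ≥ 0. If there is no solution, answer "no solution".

3022

First find gcd(34507, 79530):
79530 = 2×34507 + 10516
34507 = 3×10516 + 2959
10516 = 3×2959 + 1639
2959 = 1×1639 + 1320
1639 = 1×1320 + 319
1320 = 4×319 + 44
319 = 7×44 + 11
44 = 4×11 + 0
gcd = 11 and 11 | 16324, so solutions exist. Divide through by 11: 3137x ≡ 1484 (mod 7230).
Now find 3137⁻¹ mod 7230:
7230 = 2·3137 + 956
3137 = 3·956 + 269
956 = 3·269 + 149
269 = 1·149 + 120
149 = 1·120 + 29
120 = 4·29 + 4
29 = 7·4 + 1
4 = 4·1 + 0
Back-substitute:
1 = 29 − 7·4
1 = −7·120 + 29·29
1 = 29·149 − 36·120
1 = −36·269 + 65·149
1 = 65·956 − 231·269
1 = −231·3137 + 758·956
1 = 758·7230 − 1747·3137
So 3137·(-1747) ≡ 1 (mod 7230), i.e. 3137⁻¹ ≡ 5483.
Then x ≡ 5483·1484 ≡ 3022 (mod 7230); the smallest non-negative solution is x = 3022.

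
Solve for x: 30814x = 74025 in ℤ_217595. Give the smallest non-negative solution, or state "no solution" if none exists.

8215

First find gcd(30814, 217595):
217595 = 7·30814 + 1897
30814 = 16·1897 + 462
1897 = 4·462 + 49
462 = 9·49 + 21
49 = 2·21 + 7
21 = 3·7 + 0
gcd = 7 and 7 | 74025, so solutions exist. Divide through by 7: 4402x ≡ 10575 (mod 31085).
Now find 4402⁻¹ mod 31085:
31085 = 7*4402 + 271
4402 = 16*271 + 66
271 = 4*66 + 7
66 = 9*7 + 3
7 = 2*3 + 1
3 = 3*1 + 0
Back-substitute:
1 = 7 − 2·3
1 = −2·66 + 19·7
1 = 19·271 − 78·66
1 = −78·4402 + 1267·271
1 = 1267·31085 − 8947·4402
So 4402·(-8947) ≡ 1 (mod 31085), i.e. 4402⁻¹ ≡ 22138.
Then x ≡ 22138·10575 ≡ 8215 (mod 31085); the smallest non-negative solution is x = 8215.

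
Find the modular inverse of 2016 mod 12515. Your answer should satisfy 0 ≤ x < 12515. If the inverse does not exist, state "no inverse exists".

8871

Run Euclid on (12515, 2016):
12515 = 6*2016 + 419
2016 = 4*419 + 340
419 = 1*340 + 79
340 = 4*79 + 24
79 = 3*24 + 7
24 = 3*7 + 3
7 = 2*3 + 1
3 = 3*1 + 0
gcd = 1, so the inverse exists. Back-substitute:
1 = 7 − 2·3
1 = −2·24 + 7·7
1 = 7·79 − 23·24
1 = −23·340 + 99·79
1 = 99·419 − 122·340
1 = −122·2016 + 587·419
1 = 587·12515 − 3644·2016
Hence 2016⁻¹ ≡ -3644 ≡ 8871 (mod 12515).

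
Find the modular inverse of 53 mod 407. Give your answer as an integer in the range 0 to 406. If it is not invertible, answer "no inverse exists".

Extended Euclidean algorithm:
407 = 7·53 + 36
53 = 1·36 + 17
36 = 2·17 + 2
17 = 8·2 + 1
2 = 2·1 + 0
gcd = 1, so the inverse exists. Back-substitute:
1 = 17 − 8·2
1 = −8·36 + 17·17
1 = 17·53 − 25·36
1 = −25·407 + 192·53
So 53·192 ≡ 1 (mod 407).

192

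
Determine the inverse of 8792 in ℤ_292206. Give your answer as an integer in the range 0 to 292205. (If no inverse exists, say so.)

Compute gcd(8792, 292206):
292206 = 33×8792 + 2070
8792 = 4×2070 + 512
2070 = 4×512 + 22
512 = 23×22 + 6
22 = 3×6 + 4
6 = 1×4 + 2
4 = 2×2 + 0
gcd(8792, 292206) = 2 ≠ 1, so 8792 has no multiplicative inverse modulo 292206.

no inverse exists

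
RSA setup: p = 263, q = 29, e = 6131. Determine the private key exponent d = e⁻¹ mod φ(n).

1315

φ(n) = (p−1)(q−1) = 262·28 = 7336.
Need d with 6131·d ≡ 1 (mod 7336). Apply the extended Euclidean algorithm:
7336 = 1·6131 + 1205
6131 = 5·1205 + 106
1205 = 11·106 + 39
106 = 2·39 + 28
39 = 1·28 + 11
28 = 2·11 + 6
11 = 1·6 + 5
6 = 1·5 + 1
5 = 5·1 + 0
Back-substitute:
1 = 6 − 5
1 = −11 + 2·6
1 = 2·28 − 5·11
1 = −5·39 + 7·28
1 = 7·106 − 19·39
1 = −19·1205 + 216·106
1 = 216·6131 − 1099·1205
1 = −1099·7336 + 1315·6131
So 6131·1315 ≡ 1 (mod 7336), hence d = 1315.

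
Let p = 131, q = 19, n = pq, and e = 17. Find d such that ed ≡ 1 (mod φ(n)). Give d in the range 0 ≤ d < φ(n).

413

φ(n) = (p−1)(q−1) = 130·18 = 2340.
Need d with 17·d ≡ 1 (mod 2340). Apply the extended Euclidean algorithm:
2340 = 137·17 + 11
17 = 1·11 + 6
11 = 1·6 + 5
6 = 1·5 + 1
5 = 5·1 + 0
Back-substitute:
1 = 6 − 5
1 = −11 + 2·6
1 = 2·17 − 3·11
1 = −3·2340 + 413·17
So 17·413 ≡ 1 (mod 2340), hence d = 413.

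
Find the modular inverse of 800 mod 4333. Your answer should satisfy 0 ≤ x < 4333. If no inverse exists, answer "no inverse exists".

Extended Euclidean algorithm:
4333 = 5×800 + 333
800 = 2×333 + 134
333 = 2×134 + 65
134 = 2×65 + 4
65 = 16×4 + 1
4 = 4×1 + 0
The gcd is 1. Working backward:
1 = 65 − 16·4
1 = −16·134 + 33·65
1 = 33·333 − 82·134
1 = −82·800 + 197·333
1 = 197·4333 − 1067·800
Thus 800·(-1067) ≡ 1 (mod 4333); reducing, -1067 mod 4333 = 3266.

3266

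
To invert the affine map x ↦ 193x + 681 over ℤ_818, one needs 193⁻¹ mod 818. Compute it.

Extended Euclidean algorithm:
818 = 4×193 + 46
193 = 4×46 + 9
46 = 5×9 + 1
9 = 9×1 + 0
gcd = 1, so the inverse exists. Back-substitute:
1 = 46 − 5·9
1 = −5·193 + 21·46
1 = 21·818 − 89·193
So 193·(-89) ≡ 1 (mod 818), and -89 ≡ 729 (mod 818).

729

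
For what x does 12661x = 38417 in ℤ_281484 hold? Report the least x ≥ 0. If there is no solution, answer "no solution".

269237

First find gcd(12661, 281484):
281484 = 22×12661 + 2942
12661 = 4×2942 + 893
2942 = 3×893 + 263
893 = 3×263 + 104
263 = 2×104 + 55
104 = 1×55 + 49
55 = 1×49 + 6
49 = 8×6 + 1
6 = 6×1 + 0
gcd = 1, so a unique solution mod 281484 exists.
Back-substitute for the Bézout coefficients:
1 = 49 − 8·6
1 = −8·55 + 9·49
1 = 9·104 − 17·55
1 = −17·263 + 43·104
1 = 43·893 − 146·263
1 = −146·2942 + 481·893
1 = 481·12661 − 2070·2942
1 = −2070·281484 + 46021·12661
So 12661·(46021) ≡ 1 (mod 281484), giving 12661⁻¹ ≡ 46021.
x ≡ 12661⁻¹·38417 ≡ 46021·38417 ≡ 269237 (mod 281484).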